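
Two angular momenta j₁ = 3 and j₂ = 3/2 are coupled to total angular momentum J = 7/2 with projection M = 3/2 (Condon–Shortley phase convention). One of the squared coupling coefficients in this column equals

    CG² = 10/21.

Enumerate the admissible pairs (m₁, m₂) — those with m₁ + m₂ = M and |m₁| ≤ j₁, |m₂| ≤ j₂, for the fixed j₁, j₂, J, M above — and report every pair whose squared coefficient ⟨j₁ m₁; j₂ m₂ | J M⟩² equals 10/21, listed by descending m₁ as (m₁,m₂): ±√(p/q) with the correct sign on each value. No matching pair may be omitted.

Admissible pairs with m₁+m₂ = M = 3/2: (0,3/2), (1,1/2), (2,-1/2), (3,-3/2)
  (m₁,m₂)=(3,-3/2): CG² = 2/21, CG = +√(2/21)
  (m₁,m₂)=(2,-1/2): CG² = 3/7, CG = +√(3/7)
  (m₁,m₂)=(1,1/2): CG² = 0/1, CG = 0
  (m₁,m₂)=(0,3/2): CG² = 10/21, CG = −√(10/21)   ← matches the target
Pairs with CG² = 10/21: (0,3/2): −√(10/21)

(0,3/2): −√(10/21)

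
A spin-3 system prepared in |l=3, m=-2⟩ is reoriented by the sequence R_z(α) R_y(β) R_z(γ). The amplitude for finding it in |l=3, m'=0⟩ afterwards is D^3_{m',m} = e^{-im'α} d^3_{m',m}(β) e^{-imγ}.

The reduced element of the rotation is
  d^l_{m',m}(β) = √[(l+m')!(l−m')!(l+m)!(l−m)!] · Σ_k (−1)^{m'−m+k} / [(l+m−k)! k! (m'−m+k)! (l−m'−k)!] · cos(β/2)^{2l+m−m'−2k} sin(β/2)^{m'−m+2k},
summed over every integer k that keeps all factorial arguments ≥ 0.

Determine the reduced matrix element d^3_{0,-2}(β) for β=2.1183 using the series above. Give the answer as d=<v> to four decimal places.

d^3_{0,-2}(β=2.1183) via the finite sum:
Half-angle: c=0.489613, s=0.871940. N=√(6·6·1·120)=65.726707
k: max(0,(-2)−(0))=0 … min(3+(-2),3−(0))=1
  k=0: (−1)^2·65.7267/(12)·0.4896^4·0.8719^2 = +0.239302
  k=1: (−1)^3·65.7267/(12)·0.4896^2·0.8719^4 = -0.758950
d^3_{0,-2}(2.1183) = +0.239302 -0.758950 = -0.519647

d=-0.5196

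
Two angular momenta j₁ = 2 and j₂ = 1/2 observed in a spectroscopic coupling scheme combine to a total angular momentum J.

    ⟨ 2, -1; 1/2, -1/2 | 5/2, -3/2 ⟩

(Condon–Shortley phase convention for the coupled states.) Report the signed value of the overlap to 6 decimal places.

j₁+j₂−J=0  J+j₁−j₂=4  J−j₁+j₂=1  j₁+j₂+J+1=6
(j₁±m₁, j₂±m₂, J±M) = (1,3,0,1,1,4)
P² = 144/5
sum k=0..0:
  [0] +1/6 = 1/6
S = 1/6
C² = P²·S² = 4/5 ; C = +0.894427

+√(4/5) = +0.894427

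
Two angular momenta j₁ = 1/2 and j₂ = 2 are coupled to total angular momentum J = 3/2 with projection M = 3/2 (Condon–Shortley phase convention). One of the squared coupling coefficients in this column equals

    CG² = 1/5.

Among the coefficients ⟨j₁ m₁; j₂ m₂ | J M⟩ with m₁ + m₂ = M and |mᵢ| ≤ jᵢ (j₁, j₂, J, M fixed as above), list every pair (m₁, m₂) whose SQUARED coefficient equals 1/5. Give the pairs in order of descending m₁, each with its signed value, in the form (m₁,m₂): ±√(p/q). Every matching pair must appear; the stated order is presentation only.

(1/2,1): +√(1/5)

Admissible pairs with m₁+m₂ = M = 3/2: (-1/2,2), (1/2,1)
  (m₁,m₂)=(1/2,1): CG² = 1/5, CG = +√(1/5)   ← matches the target
  (m₁,m₂)=(-1/2,2): CG² = 4/5, CG = −√(4/5)
Pairs with CG² = 1/5: (1/2,1): +√(1/5)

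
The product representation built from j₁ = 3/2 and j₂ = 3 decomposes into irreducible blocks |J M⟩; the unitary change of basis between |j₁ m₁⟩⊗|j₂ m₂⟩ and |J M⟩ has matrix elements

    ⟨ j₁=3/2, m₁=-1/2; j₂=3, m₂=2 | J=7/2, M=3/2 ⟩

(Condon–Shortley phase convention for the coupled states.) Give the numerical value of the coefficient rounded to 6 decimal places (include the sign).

√[8·1!2!5!/9! · 1!2!5!1!5!2!] = √(6400/21)
  +(−1)^0/∏(0,1,2,5,0,0)! = 1/240  (running 1/240)
  +(−1)^1/∏(1,0,1,4,1,1)! = -1/24  (running -3/80)
⟨..|..⟩ = √(6400/21)·(-3/80) = -0.654654

−√(3/7) ≈ -0.654654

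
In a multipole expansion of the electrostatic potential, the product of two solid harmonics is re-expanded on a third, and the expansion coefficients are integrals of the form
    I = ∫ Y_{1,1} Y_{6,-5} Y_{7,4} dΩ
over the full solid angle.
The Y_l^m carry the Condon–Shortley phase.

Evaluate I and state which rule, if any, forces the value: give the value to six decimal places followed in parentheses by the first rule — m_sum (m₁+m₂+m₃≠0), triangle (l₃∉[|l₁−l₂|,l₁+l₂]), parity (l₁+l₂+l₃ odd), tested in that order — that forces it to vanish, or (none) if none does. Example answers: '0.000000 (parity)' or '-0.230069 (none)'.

0.060604 (none)

Checks pass: Σm=0; 14 even; l₃=7∈[5,7].
(2·1+1)(2·6+1)(2·7+1) = 585
Δ: 0! 2! 12! / 15! → 1/1365
sum: t=0:+1/518400 = 1/518400
3j²(1 6 7; 0 0 0) = Δ·Π!·Σ² = 7/195  (sign -1)
sum: t=0:+1/79833600 = 1/79833600
3j²(1 6 7; 1 -5 4) = Δ·Π!·Σ² = 1/455  (sign -1)
combine: 4πI² = 585·7/195·1/455 = 3/65
take √, sign +1: I = 0.06060368
No selection rule forces the value: the integral is nonzero (none).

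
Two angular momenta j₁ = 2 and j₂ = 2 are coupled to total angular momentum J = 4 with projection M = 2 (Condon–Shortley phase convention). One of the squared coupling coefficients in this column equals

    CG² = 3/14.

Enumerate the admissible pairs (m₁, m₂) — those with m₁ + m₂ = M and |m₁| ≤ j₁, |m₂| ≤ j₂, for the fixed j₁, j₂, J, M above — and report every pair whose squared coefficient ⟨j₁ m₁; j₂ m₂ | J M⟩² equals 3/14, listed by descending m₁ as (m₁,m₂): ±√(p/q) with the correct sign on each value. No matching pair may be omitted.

(2,0): +√(3/14); (0,2): +√(3/14)

Admissible pairs with m₁+m₂ = M = 2: (0,2), (1,1), (2,0)
  (m₁,m₂)=(2,0): CG² = 3/14, CG = +√(3/14)   ← matches the target
  (m₁,m₂)=(1,1): CG² = 4/7, CG = +√(4/7)
  (m₁,m₂)=(0,2): CG² = 3/14, CG = +√(3/14)   ← matches the target
Pairs with CG² = 3/14: (2,0): +√(3/14); (0,2): +√(3/14)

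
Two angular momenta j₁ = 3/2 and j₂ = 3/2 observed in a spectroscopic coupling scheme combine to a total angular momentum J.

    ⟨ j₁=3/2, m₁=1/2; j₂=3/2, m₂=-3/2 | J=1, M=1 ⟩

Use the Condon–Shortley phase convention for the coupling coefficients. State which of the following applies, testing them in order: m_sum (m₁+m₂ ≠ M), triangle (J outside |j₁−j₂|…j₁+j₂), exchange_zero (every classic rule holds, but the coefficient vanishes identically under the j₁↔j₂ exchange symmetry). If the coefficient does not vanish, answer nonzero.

m_sum

m-sum: m₁+m₂ = 1/2+(-3/2) = -1, M = 1  ✗ ⇒ coefficient is 0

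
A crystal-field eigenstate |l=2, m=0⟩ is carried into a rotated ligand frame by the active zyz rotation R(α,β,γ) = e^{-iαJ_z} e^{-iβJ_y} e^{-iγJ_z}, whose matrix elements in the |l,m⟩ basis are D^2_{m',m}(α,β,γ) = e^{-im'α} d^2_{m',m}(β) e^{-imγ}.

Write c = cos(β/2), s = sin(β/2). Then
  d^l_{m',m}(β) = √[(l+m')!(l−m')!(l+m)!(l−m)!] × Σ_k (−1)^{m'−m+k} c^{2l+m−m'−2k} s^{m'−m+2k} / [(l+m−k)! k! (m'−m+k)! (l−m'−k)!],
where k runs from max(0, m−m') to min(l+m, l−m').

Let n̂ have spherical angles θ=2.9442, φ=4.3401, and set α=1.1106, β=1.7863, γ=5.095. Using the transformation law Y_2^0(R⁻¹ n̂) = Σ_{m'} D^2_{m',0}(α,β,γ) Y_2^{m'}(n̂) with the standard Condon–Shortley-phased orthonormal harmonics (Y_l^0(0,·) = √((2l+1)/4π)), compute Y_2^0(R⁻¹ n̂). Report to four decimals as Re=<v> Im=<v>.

Re=-0.3151 Im=0.0000

Need the full column D^2_{m',0} for m'=−2..2 at α=1.1106, β=1.7863, γ=5.0950.
cos(β/2)=0.626961, sin(β/2)=0.779051
d^2_{-2,0}: single k=2 term ⇒ +0.584370;  D = -0.353841+0.465065i
d^2_{-1,0}: k∈[1..2] ⇒ +0.470287 -0.726128 = -0.255841;  D = -0.113625-0.229224i
d^2_{0,0}: k∈[0..2] ⇒ +0.154512 -0.954273 +0.368352 = -0.431409;  D = -0.431409+0.000000i
d^2_{1,0}: k∈[0..1] ⇒ -0.470287 +0.726128 = +0.255841;  D = +0.113625-0.229224i
d^2_{2,0}: single k=0 term ⇒ +0.584370;  D = -0.353841-0.465065i
Y_2^{m'}(θ=2.9442,φ=4.3401) and Σ D·Y over m':
  (-0.3538+0.4651i)·(-0.0109-0.0101i)  (-0.1136-0.2292i)·(+0.0540-0.1384i)  (-0.4314+0.0000i)·(+0.5944+0.0000i)  (+0.1136-0.2292i)·(-0.0540-0.1384i)  (-0.3538-0.4651i)·(-0.0109+0.0101i)
Y_2^0(R⁻¹ n̂) = -0.315055+0.000000i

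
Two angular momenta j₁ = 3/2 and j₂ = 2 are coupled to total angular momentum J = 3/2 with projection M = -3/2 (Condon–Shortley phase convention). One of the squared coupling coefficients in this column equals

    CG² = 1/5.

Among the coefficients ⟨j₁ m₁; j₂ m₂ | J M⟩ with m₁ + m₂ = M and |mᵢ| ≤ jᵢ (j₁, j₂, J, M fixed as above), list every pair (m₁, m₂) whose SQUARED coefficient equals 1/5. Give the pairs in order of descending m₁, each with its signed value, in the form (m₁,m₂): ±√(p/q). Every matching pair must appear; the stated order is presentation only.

Admissible pairs with m₁+m₂ = M = -3/2: (-3/2,0), (-1/2,-1), (1/2,-2)
  (m₁,m₂)=(1/2,-2): CG² = 2/5, CG = +√(2/5)
  (m₁,m₂)=(-1/2,-1): CG² = 2/5, CG = −√(2/5)
  (m₁,m₂)=(-3/2,0): CG² = 1/5, CG = +√(1/5)   ← matches the target
Pairs with CG² = 1/5: (-3/2,0): +√(1/5)

(-3/2,0): +√(1/5)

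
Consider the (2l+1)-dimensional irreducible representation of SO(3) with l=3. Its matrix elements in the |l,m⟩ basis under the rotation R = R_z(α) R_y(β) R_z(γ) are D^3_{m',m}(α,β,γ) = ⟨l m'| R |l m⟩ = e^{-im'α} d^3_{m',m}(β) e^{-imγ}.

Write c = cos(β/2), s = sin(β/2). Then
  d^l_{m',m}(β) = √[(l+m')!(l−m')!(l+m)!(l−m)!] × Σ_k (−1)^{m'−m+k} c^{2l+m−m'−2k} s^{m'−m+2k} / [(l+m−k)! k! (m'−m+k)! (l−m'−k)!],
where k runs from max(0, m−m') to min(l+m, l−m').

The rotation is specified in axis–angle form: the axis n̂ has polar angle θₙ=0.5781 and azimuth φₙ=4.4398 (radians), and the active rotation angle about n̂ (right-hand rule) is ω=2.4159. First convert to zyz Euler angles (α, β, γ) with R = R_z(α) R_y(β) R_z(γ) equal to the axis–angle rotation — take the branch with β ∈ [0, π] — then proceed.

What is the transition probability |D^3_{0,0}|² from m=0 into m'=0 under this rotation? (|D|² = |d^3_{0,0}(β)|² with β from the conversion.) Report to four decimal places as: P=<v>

P=0.1971

Axis–angle → zyz. n̂ = (sinθₙcosφₙ, sinθₙsinφₙ, cosθₙ) = (-0.147114, -0.526258, +0.837502), ω = 2.4159.
R = I cosω + sinω [n̂]ₓ + (1−cosω) n̂n̂ᵀ gives
  R = [-0.710208, -0.420479, -0.564626; +0.691145, -0.263925, -0.672802; +0.133880, -0.868068, +0.478053]
β = atan2(√(R₁₃²+R₂₃²), R₃₃) = 1.072359; α = atan2(R₂₃, R₁₃) mod 2π = 4.014189; γ = atan2(R₃₂, −R₃₁) mod 2π = 4.559367
First d^3_{0,0}(β=1.0724), then the phase factors e^{-i(0)α} and e^{-i(0)γ}:
c=cos(1.072359/2)=0.859667, s=sin(1.072359/2)=0.510856; N=√[6·6·6·6]=36.000000
Admissible k: 0..3 (factorial args all ≥0)
  k=0: (−1)^0·36.0000/(36)·0.8597^6·0.5109^0 = +0.403627
  k=1: (−1)^1·36.0000/(4)·0.8597^4·0.5109^2 = -1.282800
  k=2: (−1)^2·36.0000/(4)·0.8597^2·0.5109^4 = +0.452997
  k=3: (−1)^3·36.0000/(36)·0.8597^0·0.5109^6 = -0.017774
d^3_{0,0}(1.0724) = +0.403627 -1.282800 +0.452997 -0.017774 = -0.443950
|D^3_{0,0}|² = |d^3_{0,0}(β)|² = (-0.443950)² = 0.197092 (the z-rotation phases have unit modulus)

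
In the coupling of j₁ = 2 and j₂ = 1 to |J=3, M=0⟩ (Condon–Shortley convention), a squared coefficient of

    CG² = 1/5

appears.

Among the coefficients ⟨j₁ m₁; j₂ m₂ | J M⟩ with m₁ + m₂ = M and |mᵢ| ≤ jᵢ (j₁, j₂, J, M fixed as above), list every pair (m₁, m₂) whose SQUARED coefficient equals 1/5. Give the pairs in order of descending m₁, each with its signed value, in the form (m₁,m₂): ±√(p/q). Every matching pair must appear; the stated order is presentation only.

Admissible pairs with m₁+m₂ = M = 0: (-1,1), (0,0), (1,-1)
  (m₁,m₂)=(1,-1): CG² = 1/5, CG = +√(1/5)   ← matches the target
  (m₁,m₂)=(0,0): CG² = 3/5, CG = +√(3/5)
  (m₁,m₂)=(-1,1): CG² = 1/5, CG = +√(1/5)   ← matches the target
Pairs with CG² = 1/5: (1,-1): +√(1/5); (-1,1): +√(1/5)

(1,-1): +√(1/5); (-1,1): +√(1/5)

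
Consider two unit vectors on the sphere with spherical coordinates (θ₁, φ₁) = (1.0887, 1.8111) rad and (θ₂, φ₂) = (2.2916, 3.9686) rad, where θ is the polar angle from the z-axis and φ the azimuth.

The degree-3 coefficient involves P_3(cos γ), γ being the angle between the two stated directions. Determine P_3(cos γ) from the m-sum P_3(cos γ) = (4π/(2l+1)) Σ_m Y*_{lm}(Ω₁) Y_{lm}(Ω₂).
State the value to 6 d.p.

Summing Y*_{l m}(θ₁,φ₁)·Y_{l m}(θ₂,φ₂) over m ∈ [−3, 3]; prefactor 4π/(2·3+1) = 1.795196:
  term(m=-3) = (0.050425, -0.009662)   from Y*(Ω₁)=(0.191556, -0.218004), Y(Ω₂)=(0.139700, 0.108550)
  term(m=-2) = (0.054805, -0.130575)   from Y*(Ω₁)=(-0.329837, -0.171971), Y(Ω₂)=(0.031644, 0.379380)
  term(m=-1) = (-0.003391, -0.005101)   from Y*(Ω₁)=(-0.005098, 0.020803), Y(Ω₂)=(-0.193643, 0.210468)
  term(m=+0) = (-0.067442, -0.000000)   from Y*(Ω₁)=(-0.333096, -0.000000), Y(Ω₂)=(0.202471, 0.000000)
  term(m=+1) = (-0.003391, 0.005101)   from Y*(Ω₁)=(0.005098, 0.020803), Y(Ω₂)=(0.193643, 0.210468)
  term(m=+2) = (0.054805, 0.130575)   from Y*(Ω₁)=(-0.329837, 0.171971), Y(Ω₂)=(0.031644, -0.379380)
  term(m=+3) = (0.050425, 0.009662)   from Y*(Ω₁)=(-0.191556, -0.218004), Y(Ω₂)=(-0.139700, 0.108550)
Σ over m = (0.136235, -0.000000); ×(4π/7) → (0.244568, -0.000000). Real part: 0.244568

0.244568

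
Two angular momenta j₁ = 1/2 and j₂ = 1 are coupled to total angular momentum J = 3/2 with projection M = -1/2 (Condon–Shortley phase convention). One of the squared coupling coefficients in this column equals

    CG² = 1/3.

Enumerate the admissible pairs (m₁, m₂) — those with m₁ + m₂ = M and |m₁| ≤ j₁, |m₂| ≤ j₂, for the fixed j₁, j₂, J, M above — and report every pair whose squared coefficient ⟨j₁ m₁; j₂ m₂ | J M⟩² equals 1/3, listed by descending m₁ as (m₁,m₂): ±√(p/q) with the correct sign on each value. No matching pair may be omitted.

(1/2,-1): +√(1/3)

Admissible pairs with m₁+m₂ = M = -1/2: (-1/2,0), (1/2,-1)
  (m₁,m₂)=(1/2,-1): CG² = 1/3, CG = +√(1/3)   ← matches the target
  (m₁,m₂)=(-1/2,0): CG² = 2/3, CG = +√(2/3)
Pairs with CG² = 1/3: (1/2,-1): +√(1/3)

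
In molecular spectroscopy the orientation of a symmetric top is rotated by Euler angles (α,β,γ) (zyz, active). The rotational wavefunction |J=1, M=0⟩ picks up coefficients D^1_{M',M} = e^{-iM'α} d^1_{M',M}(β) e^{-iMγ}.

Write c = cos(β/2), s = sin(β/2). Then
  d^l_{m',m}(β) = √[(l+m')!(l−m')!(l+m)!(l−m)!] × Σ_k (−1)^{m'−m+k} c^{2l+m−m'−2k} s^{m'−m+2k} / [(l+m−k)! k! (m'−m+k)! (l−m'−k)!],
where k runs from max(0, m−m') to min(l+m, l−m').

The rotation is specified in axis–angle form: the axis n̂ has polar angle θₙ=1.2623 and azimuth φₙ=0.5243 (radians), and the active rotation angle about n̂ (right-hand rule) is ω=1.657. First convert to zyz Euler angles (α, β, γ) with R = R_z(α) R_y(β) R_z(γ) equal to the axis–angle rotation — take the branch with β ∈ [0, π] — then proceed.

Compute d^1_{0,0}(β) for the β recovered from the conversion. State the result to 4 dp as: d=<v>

Axis–angle → zyz. n̂ = (sinθₙcosφₙ, sinθₙsinφₙ, cosθₙ) = (+0.824807, +0.476974, +0.303626), ω = 1.6570.
R = I cosω + sinω [n̂]ₓ + (1−cosω) n̂n̂ᵀ gives
  R = [+0.652782, +0.124784, +0.747198; +0.729782, +0.160995, -0.664454; -0.203208, +0.979035, +0.014029]
β = atan2(√(R₁₃²+R₂₃²), R₃₃) = 1.556767; α = atan2(R₂₃, R₁₃) mod 2π = 5.556335; γ = atan2(R₃₂, −R₃₁) mod 2π = 1.366142
d^1_{0,0}(β=1.5568) via the finite sum:
Half-angle: c=0.712050, s=0.702129. N=√(1·1·1·1)=1.000000
k: max(0,(0)−(0))=0 … min(1+(0),1−(0))=1
  k=0: (−1)^0·1.0000/(1)·0.7120^2·0.7021^0 = +0.507015
  k=1: (−1)^1·1.0000/(1)·0.7120^0·0.7021^2 = -0.492985
d^1_{0,0}(1.5568) = +0.507015 -0.492985 = +0.014029

d=0.0140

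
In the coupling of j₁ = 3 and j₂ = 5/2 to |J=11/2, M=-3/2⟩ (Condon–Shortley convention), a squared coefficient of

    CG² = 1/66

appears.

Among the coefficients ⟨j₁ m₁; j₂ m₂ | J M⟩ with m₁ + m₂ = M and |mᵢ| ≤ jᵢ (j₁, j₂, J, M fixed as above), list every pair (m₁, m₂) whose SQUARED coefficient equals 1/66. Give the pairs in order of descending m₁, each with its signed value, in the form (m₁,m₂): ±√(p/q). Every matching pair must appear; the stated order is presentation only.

(-3,3/2): +√(1/66)

Admissible pairs with m₁+m₂ = M = -3/2: (-3,3/2), (-2,1/2), (-1,-1/2), (0,-3/2), (1,-5/2)
  (m₁,m₂)=(1,-5/2): CG² = 1/22, CG = +√(1/22)
  (m₁,m₂)=(0,-3/2): CG² = 10/33, CG = +√(10/33)
  (m₁,m₂)=(-1,-1/2): CG² = 5/11, CG = +√(5/11)
  (m₁,m₂)=(-2,1/2): CG² = 2/11, CG = +√(2/11)
  (m₁,m₂)=(-3,3/2): CG² = 1/66, CG = +√(1/66)   ← matches the target
Pairs with CG² = 1/66: (-3,3/2): +√(1/66)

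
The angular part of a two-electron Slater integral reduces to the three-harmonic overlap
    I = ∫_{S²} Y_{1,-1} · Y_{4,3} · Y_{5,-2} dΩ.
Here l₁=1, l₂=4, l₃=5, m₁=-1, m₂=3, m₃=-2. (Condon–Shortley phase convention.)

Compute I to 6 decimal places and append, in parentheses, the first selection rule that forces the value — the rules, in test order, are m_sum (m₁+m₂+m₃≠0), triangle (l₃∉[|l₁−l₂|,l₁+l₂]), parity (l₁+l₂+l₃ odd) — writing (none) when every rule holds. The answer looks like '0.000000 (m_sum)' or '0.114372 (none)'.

0.085055 (none)

Rules hold: Σm=0, L=10 even, 3≤5≤5.
N = 3·9·11 = 297
Δ = 0!·2!·8!/11! = 1/495
Racah Σ t=0..0: t=0:+1/576 = 1/576
⇒ 3j(1 4 5; 0 0 0)² = 5/99, sgn -1
Racah Σ t=0..0: t=0:+1/10080 = 1/10080
⇒ 3j(1 4 5; -1 3 -2)² = 1/165, sgn -1
4πI² = N·(3j₀)²·(3jₘ)² = 1/11
I = +1·√(0.0909091/4π) = 0.08505478
No selection rule forces the value: the integral is nonzero (none).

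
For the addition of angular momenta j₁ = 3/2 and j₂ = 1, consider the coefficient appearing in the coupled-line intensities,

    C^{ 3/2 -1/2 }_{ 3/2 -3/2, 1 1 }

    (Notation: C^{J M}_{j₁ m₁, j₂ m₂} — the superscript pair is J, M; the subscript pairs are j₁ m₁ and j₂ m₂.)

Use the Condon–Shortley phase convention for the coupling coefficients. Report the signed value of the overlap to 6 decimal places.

√[4·1!2!1!/5! · 0!3!2!0!1!2!] = √(8/5)
  +(−1)^1/∏(1,0,2,1,0,0)! = -1/2  (running -1/2)
⟨..|..⟩ = √(8/5)·(-1/2) = -0.632456

-0.632456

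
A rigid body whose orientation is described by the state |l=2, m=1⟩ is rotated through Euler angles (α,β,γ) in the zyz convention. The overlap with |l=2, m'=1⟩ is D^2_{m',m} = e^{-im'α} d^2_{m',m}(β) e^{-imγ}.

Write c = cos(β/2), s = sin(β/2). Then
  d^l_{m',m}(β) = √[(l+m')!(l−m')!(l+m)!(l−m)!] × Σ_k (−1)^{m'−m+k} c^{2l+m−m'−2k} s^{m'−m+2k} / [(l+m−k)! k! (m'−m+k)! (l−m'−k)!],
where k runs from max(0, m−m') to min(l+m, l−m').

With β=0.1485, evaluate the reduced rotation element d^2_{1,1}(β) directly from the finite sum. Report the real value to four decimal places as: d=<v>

d^2_{1,1}(β=0.1485) via the finite sum:
c=cos(0.148500/2)=0.997245, s=sin(0.148500/2)=0.074182; N=√[6·1·6·1]=6.000000
k∈{0,1} keeps every argument non-negative
  k=0: (−1)^0·6.0000/(6)·0.9972^4·0.0742^0 = +0.989024
  k=1: (−1)^1·6.0000/(2)·0.9972^2·0.0742^2 = -0.016418
d^2_{1,1}(0.1485) = +0.989024 -0.016418 = +0.972606

d=0.9726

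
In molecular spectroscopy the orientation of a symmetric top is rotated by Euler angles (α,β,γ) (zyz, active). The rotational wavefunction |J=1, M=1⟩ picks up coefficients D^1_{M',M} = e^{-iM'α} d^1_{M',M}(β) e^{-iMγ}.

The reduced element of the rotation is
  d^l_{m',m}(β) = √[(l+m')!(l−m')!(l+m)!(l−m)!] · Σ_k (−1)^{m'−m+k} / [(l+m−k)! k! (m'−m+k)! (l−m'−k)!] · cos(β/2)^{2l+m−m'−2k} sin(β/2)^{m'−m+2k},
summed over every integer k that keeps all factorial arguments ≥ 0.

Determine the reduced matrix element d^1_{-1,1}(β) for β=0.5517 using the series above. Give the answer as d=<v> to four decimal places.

d^1_{-1,1}(β=0.5517) via the finite sum:
c=cos(0.551700/2)=0.962194, s=sin(0.551700/2)=0.272365; N=√[1·2·2·1]=2.000000
k∈{2} keeps every argument non-negative
  k=2: (−1)^0·2.0000/(2)·0.9622^0·0.2724^2 = +0.074183
d^1_{-1,1}(0.5517) = +0.074183

d=0.0742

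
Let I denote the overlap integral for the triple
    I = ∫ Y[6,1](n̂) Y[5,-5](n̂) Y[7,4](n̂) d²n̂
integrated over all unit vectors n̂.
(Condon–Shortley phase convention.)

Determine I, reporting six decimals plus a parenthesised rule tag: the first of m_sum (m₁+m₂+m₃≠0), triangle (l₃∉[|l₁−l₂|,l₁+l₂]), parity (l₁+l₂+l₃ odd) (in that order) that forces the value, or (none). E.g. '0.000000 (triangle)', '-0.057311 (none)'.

0.173745 (none)

Rules hold: Σm=0, L=18 even, 1≤7≤11.
N = 13·11·15 = 2145
Δ = 4!·8!·6!/19! = 1/174594420
Racah Σ t=0..4: t=0:+1/4147200 t=1:−1/207360 t=2:+1/82944 t=3:−1/207360 t=4:+1/4147200 = 1/345600
⇒ 3j(6 5 7; 0 0 0)² = 420/46189, sgn -1
Racah Σ t=0..0: t=0:+1/12441600 = 1/12441600
⇒ 3j(6 5 7; 1 -5 4)² = 245/12597, sgn -1
4πI² = N·(3j₀)²·(3jₘ)² = 514500/1356277
I = +1·√(0.379347/4π) = 0.17374550
No selection rule forces the value: the integral is nonzero (none).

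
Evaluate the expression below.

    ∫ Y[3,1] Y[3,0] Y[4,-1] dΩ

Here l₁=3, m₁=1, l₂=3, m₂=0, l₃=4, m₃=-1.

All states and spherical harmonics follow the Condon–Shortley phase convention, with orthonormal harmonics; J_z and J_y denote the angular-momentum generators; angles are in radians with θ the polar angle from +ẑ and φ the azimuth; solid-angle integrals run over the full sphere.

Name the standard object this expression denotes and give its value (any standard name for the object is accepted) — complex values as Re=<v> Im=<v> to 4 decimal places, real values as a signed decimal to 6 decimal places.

Gaunt coefficient, -0.099323

This is a Gaunt coefficient — the integral of a triple product of spherical harmonics over the sphere.
Checks pass: Σm=0; 10 even; l₃=4∈[0,6].
(2·3+1)(2·3+1)(2·4+1) = 441
Δ: 2! 4! 4! / 11! → 1/34650
sum: t=0:+1/72 t=1:−1/16 t=2:+1/72 = -5/144
3j²(3 3 4; 0 0 0) = Δ·Π!·Σ² = 2/77  (sign -1)
sum: t=0:+1/48 t=1:−1/24 t=2:+1/288 = -5/288
3j²(3 3 4; 1 0 -1) = Δ·Π!·Σ² = 5/462  (sign +1)
combine: 4πI² = 441·2/77·5/462 = 15/121
take √, sign -1: I = -0.09932258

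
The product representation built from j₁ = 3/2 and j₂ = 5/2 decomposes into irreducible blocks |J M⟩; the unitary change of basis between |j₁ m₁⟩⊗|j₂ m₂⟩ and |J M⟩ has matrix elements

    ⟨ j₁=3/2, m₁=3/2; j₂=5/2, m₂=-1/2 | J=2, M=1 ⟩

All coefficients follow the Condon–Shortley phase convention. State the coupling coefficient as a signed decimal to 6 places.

+√(9/28) ≈ +0.566947

j₁+j₂−J=2  J+j₁−j₂=1  J−j₁+j₂=3  j₁+j₂+J+1=7
(j₁±m₁, j₂±m₂, J±M) = (3,0,2,3,3,1)
P² = 36/7
sum k=0..0:
  [0] +1/4 = 1/4
S = 1/4
C² = P²·S² = 9/28 ; C = +0.566947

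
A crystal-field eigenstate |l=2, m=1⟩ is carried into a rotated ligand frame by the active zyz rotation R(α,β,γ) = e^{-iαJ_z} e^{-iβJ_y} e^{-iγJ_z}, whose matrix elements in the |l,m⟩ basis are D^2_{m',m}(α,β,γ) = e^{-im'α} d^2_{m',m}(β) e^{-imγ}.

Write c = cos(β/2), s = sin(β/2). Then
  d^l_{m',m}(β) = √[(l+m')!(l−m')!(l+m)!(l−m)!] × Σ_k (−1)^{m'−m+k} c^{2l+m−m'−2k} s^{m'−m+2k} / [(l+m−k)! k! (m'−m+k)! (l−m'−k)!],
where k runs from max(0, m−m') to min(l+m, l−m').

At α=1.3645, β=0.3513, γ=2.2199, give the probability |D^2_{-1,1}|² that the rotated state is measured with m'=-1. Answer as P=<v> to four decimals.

Split into d^2_{-1,1}(β=0.3513) × two z-phases.
Half-angle: c=0.984613, s=0.174748. N=√(1·6·6·1)=6.000000
The bounds max(0,m−m')=2 and min(l+m,l−m')=3 give 2 terms
  k=2: (−1)^0·6.0000/(2)·0.9846^2·0.1747^2 = +0.088813
  k=3: (−1)^1·6.0000/(6)·0.9846^0·0.1747^4 = -0.000933
d^2_{-1,1}(0.3513) = +0.088813 -0.000933 = +0.087881
|D^2_{-1,1}|² = |d^2_{-1,1}(β)|² = (+0.087881)² = 0.007723 (the z-rotation phases have unit modulus)

P=0.0077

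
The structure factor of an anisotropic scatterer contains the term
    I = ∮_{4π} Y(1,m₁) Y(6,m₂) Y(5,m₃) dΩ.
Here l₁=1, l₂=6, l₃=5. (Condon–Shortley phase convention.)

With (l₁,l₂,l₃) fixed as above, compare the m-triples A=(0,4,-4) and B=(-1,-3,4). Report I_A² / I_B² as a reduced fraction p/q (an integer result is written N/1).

Shared (l₁,l₂,l₃)=(1,6,5): N and (l;000)² cancel in I_A²/I_B².
A: Δ = 2!·0!·10!/13! = 1/858; Racah Σ t=1..1: t=1:−1/362880 = -1/362880; ⇒ 3j(1 6 5; 0 4 -4)² = 10/429, sgn +1
B: Δ = 2!·0!·10!/13! = 1/858; Racah Σ t=2..2: t=2:+1/725760 = 1/725760; ⇒ 3j(1 6 5; -1 -3 4)² = 1/286, sgn -1
I_A²/I_B² = (10/429)/(1/286) = 20/3

20/3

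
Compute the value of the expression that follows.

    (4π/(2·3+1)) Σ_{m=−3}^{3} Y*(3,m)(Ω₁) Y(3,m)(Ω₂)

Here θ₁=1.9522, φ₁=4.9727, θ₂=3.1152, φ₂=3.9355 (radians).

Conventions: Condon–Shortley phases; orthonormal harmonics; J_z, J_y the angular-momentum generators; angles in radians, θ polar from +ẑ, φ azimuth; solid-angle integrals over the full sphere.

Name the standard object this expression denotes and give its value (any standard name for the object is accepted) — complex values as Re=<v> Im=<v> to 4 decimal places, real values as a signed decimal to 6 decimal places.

Legendre polynomial (addition theorem), -0.434659

This sum is the spherical-harmonic addition theorem: it equals the Legendre polynomial P_l(cos γ) of the angle γ between the two directions.
Addition theorem: P_3(cos γ) = (4π/7) Σ_m Y*_{lm}(Ω₁) Y_{lm}(Ω₂), m = −3…3:
  m=-3: (-0.234829+0.236935i) × (+0.000006+0.000005i) = -0.000003+0.000000i  (running Σ = -0.000003+0.000000i)
  m=-2: (+0.284284+0.163005i) × (+0.000012+0.000711i) = -0.000113+0.000204i  (running Σ = -0.000115+0.000204i)
  m=-1: (-0.023721+0.089056i) × (-0.023896+0.024306i) = -0.001598-0.002705i  (running Σ = -0.001713-0.002500i)
  m=0: (+0.320488-0.000000i) × (-0.744794+0.000000i) = -0.238698+0.000000i  (running Σ = -0.240411-0.002500i)
  m=1: (+0.023721+0.089056i) × (+0.023896+0.024306i) = -0.001598+0.002705i  (running Σ = -0.242008+0.000204i)
  m=2: (+0.284284-0.163005i) × (+0.000012-0.000711i) = -0.000113-0.000204i  (running Σ = -0.242121+0.000000i)
  m=3: (+0.234829+0.236935i) × (-0.000006+0.000005i) = -0.000003-0.000000i  (running Σ = -0.242123+0.000000i)
Accumulated sum -0.242123+0.000000i; after 4π/(2l+1) scaling, -0.434659+0.000000i ⇒ P_3 = -0.434659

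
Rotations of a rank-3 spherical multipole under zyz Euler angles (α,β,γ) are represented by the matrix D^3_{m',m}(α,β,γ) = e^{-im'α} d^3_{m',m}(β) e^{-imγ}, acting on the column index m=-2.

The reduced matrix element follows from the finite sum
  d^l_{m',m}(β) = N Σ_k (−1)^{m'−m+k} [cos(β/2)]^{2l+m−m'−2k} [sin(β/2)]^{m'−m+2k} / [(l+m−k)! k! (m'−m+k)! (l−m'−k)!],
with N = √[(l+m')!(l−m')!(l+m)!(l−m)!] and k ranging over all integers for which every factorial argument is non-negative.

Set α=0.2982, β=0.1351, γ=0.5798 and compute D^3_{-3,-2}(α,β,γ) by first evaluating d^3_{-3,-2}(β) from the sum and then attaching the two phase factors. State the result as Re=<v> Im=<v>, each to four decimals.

First d^3_{-3,-2}(β=0.1351), then the phase factors e^{-i(-3)α} and e^{-i(-2)γ}:
c=cos(0.135100/2)=0.997719, s=sin(0.135100/2)=0.067499; N=√[1·720·1·120]=293.938769
Admissible k: 1..1 (factorial args all ≥0)
  k=1: (−1)^0·293.9388/(120)·0.9977^5·0.0675^1 = +0.163460
d^3_{-3,-2}(0.1351) = +0.163460
Attach z-rotation phases: D = e^{-i(-3)(0.2982)}·(+0.163460)·e^{-i(-2)(0.5798)} = -0.075976+0.144731i

Re=-0.0760 Im=0.1447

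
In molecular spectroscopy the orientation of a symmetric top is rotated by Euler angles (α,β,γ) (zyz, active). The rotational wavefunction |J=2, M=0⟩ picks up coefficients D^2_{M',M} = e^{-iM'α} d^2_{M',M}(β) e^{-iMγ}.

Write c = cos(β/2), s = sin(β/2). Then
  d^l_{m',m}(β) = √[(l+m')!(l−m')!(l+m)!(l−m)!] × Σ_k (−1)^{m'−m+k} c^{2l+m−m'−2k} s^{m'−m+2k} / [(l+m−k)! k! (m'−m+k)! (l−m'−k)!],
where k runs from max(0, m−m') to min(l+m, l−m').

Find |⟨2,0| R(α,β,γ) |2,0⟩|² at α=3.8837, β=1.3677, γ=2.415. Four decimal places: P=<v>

Split into d^2_{0,0}(β=1.3677) × two z-phases.
With c≡cos(β/2)=0.775146 and s≡sin(β/2)=0.631782, N=[2·2·2·2]^{1/2}=4.000000
Admissible k: 0..2 (factorial args all ≥0)
  k=0: (−1)^0·4.0000/(4)·0.7751^4·0.6318^0 = +0.361023
  k=1: (−1)^1·4.0000/(1)·0.7751^2·0.6318^2 = -0.959316
  k=2: (−1)^2·4.0000/(4)·0.7751^0·0.6318^4 = +0.159320
d^2_{0,0}(1.3677) = +0.361023 -0.959316 +0.159320 = -0.438974
|D^2_{0,0}|² = |d^2_{0,0}(β)|² = (-0.438974)² = 0.192698 (the z-rotation phases have unit modulus)

P=0.1927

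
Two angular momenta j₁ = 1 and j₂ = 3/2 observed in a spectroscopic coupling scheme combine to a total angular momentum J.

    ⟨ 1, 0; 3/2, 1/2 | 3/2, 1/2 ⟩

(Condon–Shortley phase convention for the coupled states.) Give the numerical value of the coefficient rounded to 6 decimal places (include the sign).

triangle: 1!×1!×2!/5! = 2/120
(j±m)!: 1!×1!×2!×1!×2!×1! = 4
prefactor² = (2J+1)×Δ×N² = 4/15
  k=0: +1/(0!×1!×1!×2!×0!×0!) = 1/2
  k=1: −1/(1!×0!×0!×1!×1!×1!) = -1
Σ = -1/2  ⇒  CG² = 4/15×(-1/2)² = 1/15
CG = −√(1/15) = -0.258199

−√(1/15) ≈ -0.258199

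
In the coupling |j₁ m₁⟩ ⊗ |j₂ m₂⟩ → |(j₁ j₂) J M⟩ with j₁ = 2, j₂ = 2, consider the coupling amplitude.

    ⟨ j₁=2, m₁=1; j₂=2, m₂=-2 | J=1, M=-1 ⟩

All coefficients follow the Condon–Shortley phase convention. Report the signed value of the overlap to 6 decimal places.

+√(1/5) = +0.447214

√[3·3!1!1!/6! · 3!1!0!4!0!2!] = √(36/5)
  +(−1)^0/∏(0,3,1,0,0,1)! = 1/6  (running 1/6)
⟨..|..⟩ = √(36/5)·(1/6) = +0.447214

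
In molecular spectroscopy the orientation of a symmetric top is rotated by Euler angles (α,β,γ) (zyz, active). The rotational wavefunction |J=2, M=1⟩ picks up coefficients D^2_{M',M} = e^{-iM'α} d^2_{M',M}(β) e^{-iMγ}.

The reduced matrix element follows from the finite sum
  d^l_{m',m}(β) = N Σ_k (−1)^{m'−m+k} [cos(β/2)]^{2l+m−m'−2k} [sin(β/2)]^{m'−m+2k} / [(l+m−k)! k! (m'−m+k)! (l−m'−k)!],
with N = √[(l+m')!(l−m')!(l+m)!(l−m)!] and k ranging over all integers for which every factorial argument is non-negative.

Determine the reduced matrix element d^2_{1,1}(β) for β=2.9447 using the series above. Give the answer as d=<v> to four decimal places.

d^2_{1,1}(β=2.9447) via the finite sum:
With c≡cos(β/2)=0.098287 and s≡sin(β/2)=0.995158, N=[6·1·6·1]^{1/2}=6.000000
k: max(0,(1)−(1))=0 … min(2+(1),2−(1))=1
  k=0: (−1)^0·6.0000/(6)·0.0983^4·0.9952^0 = +0.000093
  k=1: (−1)^1·6.0000/(2)·0.0983^2·0.9952^2 = -0.028701
d^2_{1,1}(2.9447) = +0.000093 -0.028701 = -0.028608

d=-0.0286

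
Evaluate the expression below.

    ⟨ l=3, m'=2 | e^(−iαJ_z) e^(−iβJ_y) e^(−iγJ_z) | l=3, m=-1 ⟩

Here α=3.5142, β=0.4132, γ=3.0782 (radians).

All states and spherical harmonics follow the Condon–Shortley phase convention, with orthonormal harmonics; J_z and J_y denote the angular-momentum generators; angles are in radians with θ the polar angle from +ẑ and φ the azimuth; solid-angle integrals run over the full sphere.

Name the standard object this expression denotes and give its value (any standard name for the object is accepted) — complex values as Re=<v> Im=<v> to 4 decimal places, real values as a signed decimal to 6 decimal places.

Wigner D-matrix element, Re=0.0346 Im=-0.0362

This is a Wigner D-matrix element — the rotation-matrix element ⟨l m'| R(α,β,γ) |l m⟩ in the angular-momentum basis.
First d^3_{2,-1}(β=0.4132), then the phase factors e^{-i(2)α} and e^{-i(-1)γ}:
c=cos(0.413200/2)=0.978734, s=sin(0.413200/2)=0.205133; N=√[120·1·2·24]=75.894664
The bounds max(0,m−m')=0 and min(l+m,l−m')=1 give 2 terms
  k=0: (−1)^3·75.8947/(12)·0.9787^3·0.2051^3 = -0.051184
  k=1: (−1)^4·75.8947/(24)·0.9787^1·0.2051^5 = +0.001124
d^3_{2,-1}(0.4132) = -0.051184 +0.001124 = -0.050060
Attach z-rotation phases: D = e^{-i(2)(3.5142)}·(-0.050060)·e^{-i(-1)(3.0782)} = +0.034567-0.036209i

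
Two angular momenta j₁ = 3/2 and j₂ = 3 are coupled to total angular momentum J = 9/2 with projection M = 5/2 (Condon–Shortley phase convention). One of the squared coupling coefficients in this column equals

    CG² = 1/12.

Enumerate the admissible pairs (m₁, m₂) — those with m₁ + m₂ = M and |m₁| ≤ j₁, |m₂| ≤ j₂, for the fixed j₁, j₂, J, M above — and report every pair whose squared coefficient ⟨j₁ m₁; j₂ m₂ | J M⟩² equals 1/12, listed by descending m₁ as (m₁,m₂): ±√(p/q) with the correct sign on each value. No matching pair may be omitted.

(-1/2,3): +√(1/12)

Admissible pairs with m₁+m₂ = M = 5/2: (-1/2,3), (1/2,2), (3/2,1)
  (m₁,m₂)=(3/2,1): CG² = 5/12, CG = +√(5/12)
  (m₁,m₂)=(1/2,2): CG² = 1/2, CG = +√(1/2)
  (m₁,m₂)=(-1/2,3): CG² = 1/12, CG = +√(1/12)   ← matches the target
Pairs with CG² = 1/12: (-1/2,3): +√(1/12)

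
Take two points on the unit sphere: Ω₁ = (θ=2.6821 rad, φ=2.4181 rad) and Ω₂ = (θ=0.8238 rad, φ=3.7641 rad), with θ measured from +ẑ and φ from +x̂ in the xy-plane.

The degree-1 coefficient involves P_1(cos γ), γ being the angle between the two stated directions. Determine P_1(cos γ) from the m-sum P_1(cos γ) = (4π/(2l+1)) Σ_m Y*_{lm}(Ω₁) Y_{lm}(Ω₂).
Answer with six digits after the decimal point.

Term-by-term m-sum for l=1 (normalisation 4π/3 = 4.188790):
  m=-1: (-0.11484 + 0.10144j) × (-0.20595 + 0.14781j) = 0.00866 - 0.03787j  (running Σ = 0.00866 - 0.03787j)
  m=0: (-0.43792 + 0.00000j) × (0.33198 + 0.00000j) = -0.14538 + 0.00000j  (running Σ = -0.13672 - 0.03787j)
  m=1: (0.11484 + 0.10144j) × (0.20595 + 0.14781j) = 0.00866 + 0.03787j  (running Σ = -0.12806 + 0.00000j)
Σ over m = -0.12806 + 0.00000j; ×(4π/3) → -0.53643 + 0.00000j. Real part: -0.536430

-0.536430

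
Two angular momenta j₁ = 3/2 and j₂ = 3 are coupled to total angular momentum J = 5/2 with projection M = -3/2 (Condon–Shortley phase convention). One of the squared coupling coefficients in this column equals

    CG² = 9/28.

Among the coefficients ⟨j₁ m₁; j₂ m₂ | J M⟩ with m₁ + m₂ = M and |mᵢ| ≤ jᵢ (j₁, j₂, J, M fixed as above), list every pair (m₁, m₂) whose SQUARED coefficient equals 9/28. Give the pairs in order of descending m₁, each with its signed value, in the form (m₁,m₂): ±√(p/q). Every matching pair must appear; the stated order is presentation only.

Admissible pairs with m₁+m₂ = M = -3/2: (-3/2,0), (-1/2,-1), (1/2,-2), (3/2,-3)
  (m₁,m₂)=(3/2,-3): CG² = 9/28, CG = +√(9/28)   ← matches the target
  (m₁,m₂)=(1/2,-2): CG² = 1/14, CG = +√(1/14)
  (m₁,m₂)=(-1/2,-1): CG² = 7/20, CG = −√(7/20)
  (m₁,m₂)=(-3/2,0): CG² = 9/35, CG = +√(9/35)
Pairs with CG² = 9/28: (3/2,-3): +√(9/28)

(3/2,-3): +√(9/28)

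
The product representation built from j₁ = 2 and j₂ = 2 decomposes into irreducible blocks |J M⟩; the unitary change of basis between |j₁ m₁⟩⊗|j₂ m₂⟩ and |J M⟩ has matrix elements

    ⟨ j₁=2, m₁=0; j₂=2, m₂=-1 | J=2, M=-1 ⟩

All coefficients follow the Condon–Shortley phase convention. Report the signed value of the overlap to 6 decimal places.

triangle: 2!×2!×2!/7! = 8/5040
(j±m)!: 2!×2!×1!×3!×1!×3! = 144
prefactor² = (2J+1)×Δ×N² = 8/7
  k=0: +1/(0!×2!×2!×1!×0!×1!) = 1/4
  k=1: −1/(1!×1!×1!×0!×1!×2!) = -1/2
Σ = -1/4  ⇒  CG² = 8/7×(-1/4)² = 1/14
CG = −√(1/14) = -0.267261

−√(1/14) ≈ -0.267261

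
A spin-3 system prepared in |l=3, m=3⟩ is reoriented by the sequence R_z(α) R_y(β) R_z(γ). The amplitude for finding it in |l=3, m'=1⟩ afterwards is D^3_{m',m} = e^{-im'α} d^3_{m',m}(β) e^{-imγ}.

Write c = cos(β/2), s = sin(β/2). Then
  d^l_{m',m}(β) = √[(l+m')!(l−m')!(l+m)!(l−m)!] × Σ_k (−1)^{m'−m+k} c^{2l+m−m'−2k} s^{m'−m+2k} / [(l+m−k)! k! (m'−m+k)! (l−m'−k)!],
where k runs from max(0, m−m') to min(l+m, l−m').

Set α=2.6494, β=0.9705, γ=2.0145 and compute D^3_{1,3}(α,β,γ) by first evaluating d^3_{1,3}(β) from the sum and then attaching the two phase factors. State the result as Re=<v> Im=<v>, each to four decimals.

D^3_{1,3}(2.6494,0.9705,2.0145) = e^{-i·1·2.6494}·d^3_{1,3}(0.9705)·e^{-i·3·2.0145}. Compute d first:
c=cos(0.970500/2)=0.884558, s=sin(0.970500/2)=0.466430; N=√[24·2·720·1]=185.903201
k∈{2} keeps every argument non-negative
  k=2: (−1)^0·185.9032/(48)·0.8846^4·0.4664^2 = +0.515850
d^3_{1,3}(0.9705) = +0.515850
Attach z-rotation phases: D = e^{-i(1)(2.6494)}·(+0.515850)·e^{-i(3)(2.0145)} = -0.383752-0.344726i

Re=-0.3838 Im=-0.3447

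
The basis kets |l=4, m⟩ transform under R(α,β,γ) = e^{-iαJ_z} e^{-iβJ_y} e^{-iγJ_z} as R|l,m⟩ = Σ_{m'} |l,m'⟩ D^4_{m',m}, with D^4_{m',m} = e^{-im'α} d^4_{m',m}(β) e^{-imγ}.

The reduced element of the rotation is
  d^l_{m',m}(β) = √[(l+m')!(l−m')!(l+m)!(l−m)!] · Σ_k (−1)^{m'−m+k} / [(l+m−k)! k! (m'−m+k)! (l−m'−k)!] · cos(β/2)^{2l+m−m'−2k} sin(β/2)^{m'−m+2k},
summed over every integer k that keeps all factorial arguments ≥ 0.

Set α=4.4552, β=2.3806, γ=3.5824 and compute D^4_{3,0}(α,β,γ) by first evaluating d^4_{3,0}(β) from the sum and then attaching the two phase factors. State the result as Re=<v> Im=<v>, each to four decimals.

Re=0.2449 Im=-0.2518

Split into d^4_{3,0}(β=2.3806) × two z-phases.
Half-angle: c=0.371381, s=0.928480. N=√(5040·1·24·24)=1703.830978
k: max(0,(0)−(3))=0 … min(4+(0),4−(3))=1
  k=0: (−1)^3·1703.8310/(144)·0.3714^5·0.9285^3 = -0.066909
  k=1: (−1)^4·1703.8310/(144)·0.3714^3·0.9285^5 = +0.418204
d^4_{3,0}(2.3806) = -0.066909 +0.418204 = +0.351295
Phases: e^{-i·(3)·4.4552}=+0.697259-0.716819i, e^{-i·(0)·3.5824}=+1.000000+0.000000i ⇒ D=+0.244944-0.251815i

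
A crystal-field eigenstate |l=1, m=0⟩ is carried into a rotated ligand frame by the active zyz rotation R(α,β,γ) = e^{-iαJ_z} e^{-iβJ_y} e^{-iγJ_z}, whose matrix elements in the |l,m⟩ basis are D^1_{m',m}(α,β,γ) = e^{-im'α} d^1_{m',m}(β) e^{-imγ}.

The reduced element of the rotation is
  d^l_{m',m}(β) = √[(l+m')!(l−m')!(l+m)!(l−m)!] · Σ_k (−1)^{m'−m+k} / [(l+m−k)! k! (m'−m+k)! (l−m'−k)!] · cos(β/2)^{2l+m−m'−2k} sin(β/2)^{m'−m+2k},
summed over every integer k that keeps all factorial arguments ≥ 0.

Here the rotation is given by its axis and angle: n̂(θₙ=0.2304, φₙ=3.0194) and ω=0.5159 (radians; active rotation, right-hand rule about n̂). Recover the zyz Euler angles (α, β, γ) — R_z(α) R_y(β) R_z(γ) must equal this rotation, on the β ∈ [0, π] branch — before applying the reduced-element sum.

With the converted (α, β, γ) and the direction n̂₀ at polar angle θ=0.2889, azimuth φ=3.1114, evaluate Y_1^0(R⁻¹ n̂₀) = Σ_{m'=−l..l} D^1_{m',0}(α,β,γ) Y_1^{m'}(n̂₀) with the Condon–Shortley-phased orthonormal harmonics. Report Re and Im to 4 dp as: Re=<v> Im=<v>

Axis–angle → zyz. n̂ = (sinθₙcosφₙ, sinθₙsinφₙ, cosθₙ) = (-0.226664, +0.027835, +0.973575), ω = 0.5159.
R = I cosω + sinω [n̂]ₓ + (1−cosω) n̂n̂ᵀ gives
  R = [+0.876536, -0.481103, -0.014989; +0.479461, +0.869950, +0.115345; -0.042453, -0.108290, +0.993212]
β = atan2(√(R₁₃²+R₂₃²), R₃₃) = 0.116578; α = atan2(R₂₃, R₁₃) mod 2π = 1.700025; γ = atan2(R₃₂, −R₃₁) mod 2π = 5.086003
Need the full column D^1_{m',0} for m'=−1..1 at α=1.7000, β=0.1166, γ=5.0860.
cos(β/2)=0.998302, sin(β/2)=0.058256
d^1_{-1,0}: single k=1 term ⇒ +0.082247;  D = -0.010599+0.081561i
d^1_{0,0}: k∈[0..1] ⇒ +0.996606 -0.003394 = +0.993212;  D = +0.993212+0.000000i
d^1_{1,0}: single k=0 term ⇒ -0.082247;  D = +0.010599+0.081561i
Y_1^{m'}(θ=0.2889,φ=3.1114) and Σ D·Y over m':
  (-0.0106+0.0816i)·(-0.0984-0.0030i)  (+0.9932+0.0000i)·(+0.4684+0.0000i)  (+0.0106+0.0816i)·(+0.0984-0.0030i)
Y_1^0(R⁻¹ n̂) = +0.467745+0.000000i

Re=0.4677 Im=0.0000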